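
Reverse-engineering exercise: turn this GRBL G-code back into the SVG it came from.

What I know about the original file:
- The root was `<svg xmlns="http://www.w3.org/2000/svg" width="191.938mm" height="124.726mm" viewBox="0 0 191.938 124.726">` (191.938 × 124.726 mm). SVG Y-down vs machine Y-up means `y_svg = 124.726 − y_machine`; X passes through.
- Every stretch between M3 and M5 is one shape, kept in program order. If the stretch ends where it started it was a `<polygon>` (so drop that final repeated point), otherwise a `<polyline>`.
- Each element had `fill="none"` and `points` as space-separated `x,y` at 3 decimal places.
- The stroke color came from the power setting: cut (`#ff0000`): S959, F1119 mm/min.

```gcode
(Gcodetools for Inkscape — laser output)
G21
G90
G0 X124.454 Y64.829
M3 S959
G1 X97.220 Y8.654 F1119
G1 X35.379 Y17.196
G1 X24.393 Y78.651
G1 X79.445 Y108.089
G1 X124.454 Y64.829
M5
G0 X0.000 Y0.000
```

<svg xmlns="http://www.w3.org/2000/svg" width="191.938mm" height="124.726mm" viewBox="0 0 191.938 124.726">
  <polygon points="124.454,59.897 97.220,116.072 35.379,107.530 24.393,46.075 79.445,16.637" fill="none" stroke="#ff0000"/>
</svg>

y_svg = 124.726 − y_m. Every run uses S959, so all elements get stroke `#ff0000` (cut).

[1] closed run; points: 124.454,59.897 97.220,116.072 35.379,107.530 24.393,46.075 79.445,16.637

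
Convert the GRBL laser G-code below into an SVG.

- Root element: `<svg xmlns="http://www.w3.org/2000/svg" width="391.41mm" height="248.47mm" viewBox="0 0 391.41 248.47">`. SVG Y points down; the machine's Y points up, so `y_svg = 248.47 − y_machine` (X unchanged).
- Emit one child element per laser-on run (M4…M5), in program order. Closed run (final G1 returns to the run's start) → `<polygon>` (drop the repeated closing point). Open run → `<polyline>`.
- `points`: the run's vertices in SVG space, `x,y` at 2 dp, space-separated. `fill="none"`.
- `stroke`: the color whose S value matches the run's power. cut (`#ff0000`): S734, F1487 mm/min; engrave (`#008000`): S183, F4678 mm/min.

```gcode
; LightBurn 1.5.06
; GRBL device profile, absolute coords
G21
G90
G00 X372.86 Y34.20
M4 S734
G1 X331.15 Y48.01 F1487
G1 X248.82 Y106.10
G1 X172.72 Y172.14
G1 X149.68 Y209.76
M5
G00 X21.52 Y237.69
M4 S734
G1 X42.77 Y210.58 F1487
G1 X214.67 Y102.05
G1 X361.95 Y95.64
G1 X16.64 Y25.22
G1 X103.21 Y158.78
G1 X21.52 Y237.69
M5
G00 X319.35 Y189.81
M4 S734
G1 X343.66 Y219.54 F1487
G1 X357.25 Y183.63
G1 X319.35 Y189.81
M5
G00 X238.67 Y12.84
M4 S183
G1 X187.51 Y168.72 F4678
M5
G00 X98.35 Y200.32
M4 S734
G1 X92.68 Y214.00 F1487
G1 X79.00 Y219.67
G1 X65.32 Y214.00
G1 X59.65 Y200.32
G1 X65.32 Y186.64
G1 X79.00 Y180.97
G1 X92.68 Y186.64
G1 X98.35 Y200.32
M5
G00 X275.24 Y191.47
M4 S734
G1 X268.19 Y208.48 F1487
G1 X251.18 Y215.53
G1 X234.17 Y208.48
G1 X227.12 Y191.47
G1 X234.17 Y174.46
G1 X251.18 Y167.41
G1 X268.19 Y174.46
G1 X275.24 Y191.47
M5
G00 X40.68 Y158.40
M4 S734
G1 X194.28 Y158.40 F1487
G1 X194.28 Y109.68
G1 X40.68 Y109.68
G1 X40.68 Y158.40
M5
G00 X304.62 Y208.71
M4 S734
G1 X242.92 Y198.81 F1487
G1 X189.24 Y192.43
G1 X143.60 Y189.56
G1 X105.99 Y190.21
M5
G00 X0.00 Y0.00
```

y_svg = 248.47 − y_m.

[1] S734→`#ff0000` (cut); open run; points: 372.86,214.27 331.15,200.46 248.82,142.37 172.72,76.33 149.68,38.71

[2] S734→`#ff0000` (cut); closed run; points: 21.52,10.78 42.77,37.89 214.67,146.42 361.95,152.83 16.64,223.25 103.21,89.69

[3] S734→`#ff0000` (cut); closed run; points: 319.35,58.66 343.66,28.93 357.25,64.84

[4] S183→`#008000` (engrave); open run; points: 238.67,235.63 187.51,79.75

[5] S734→`#ff0000` (cut); closed run; points: 98.35,48.15 92.68,34.47 79.00,28.80 65.32,34.47 59.65,48.15 65.32,61.83 79.00,67.50 92.68,61.83

[6] S734→`#ff0000` (cut); closed run; points: 275.24,57.00 268.19,39.99 251.18,32.94 234.17,39.99 227.12,57.00 234.17,74.01 251.18,81.06 268.19,74.01

[7] S734→`#ff0000` (cut); closed run; points: 40.68,90.07 194.28,90.07 194.28,138.79 40.68,138.79

[8] S734→`#ff0000` (cut); open run; points: 304.62,39.76 242.92,49.66 189.24,56.04 143.60,58.91 105.99,58.26

<svg xmlns="http://www.w3.org/2000/svg" width="391.41mm" height="248.47mm" viewBox="0 0 391.41 248.47">
  <polyline points="372.86,214.27 331.15,200.46 248.82,142.37 172.72,76.33 149.68,38.71" fill="none" stroke="#ff0000"/>
  <polygon points="21.52,10.78 42.77,37.89 214.67,146.42 361.95,152.83 16.64,223.25 103.21,89.69" fill="none" stroke="#ff0000"/>
  <polygon points="319.35,58.66 343.66,28.93 357.25,64.84" fill="none" stroke="#ff0000"/>
  <polyline points="238.67,235.63 187.51,79.75" fill="none" stroke="#008000"/>
  <polygon points="98.35,48.15 92.68,34.47 79.00,28.80 65.32,34.47 59.65,48.15 65.32,61.83 79.00,67.50 92.68,61.83" fill="none" stroke="#ff0000"/>
  <polygon points="275.24,57.00 268.19,39.99 251.18,32.94 234.17,39.99 227.12,57.00 234.17,74.01 251.18,81.06 268.19,74.01" fill="none" stroke="#ff0000"/>
  <polygon points="40.68,90.07 194.28,90.07 194.28,138.79 40.68,138.79" fill="none" stroke="#ff0000"/>
  <polyline points="304.62,39.76 242.92,49.66 189.24,56.04 143.60,58.91 105.99,58.26" fill="none" stroke="#ff0000"/>
</svg>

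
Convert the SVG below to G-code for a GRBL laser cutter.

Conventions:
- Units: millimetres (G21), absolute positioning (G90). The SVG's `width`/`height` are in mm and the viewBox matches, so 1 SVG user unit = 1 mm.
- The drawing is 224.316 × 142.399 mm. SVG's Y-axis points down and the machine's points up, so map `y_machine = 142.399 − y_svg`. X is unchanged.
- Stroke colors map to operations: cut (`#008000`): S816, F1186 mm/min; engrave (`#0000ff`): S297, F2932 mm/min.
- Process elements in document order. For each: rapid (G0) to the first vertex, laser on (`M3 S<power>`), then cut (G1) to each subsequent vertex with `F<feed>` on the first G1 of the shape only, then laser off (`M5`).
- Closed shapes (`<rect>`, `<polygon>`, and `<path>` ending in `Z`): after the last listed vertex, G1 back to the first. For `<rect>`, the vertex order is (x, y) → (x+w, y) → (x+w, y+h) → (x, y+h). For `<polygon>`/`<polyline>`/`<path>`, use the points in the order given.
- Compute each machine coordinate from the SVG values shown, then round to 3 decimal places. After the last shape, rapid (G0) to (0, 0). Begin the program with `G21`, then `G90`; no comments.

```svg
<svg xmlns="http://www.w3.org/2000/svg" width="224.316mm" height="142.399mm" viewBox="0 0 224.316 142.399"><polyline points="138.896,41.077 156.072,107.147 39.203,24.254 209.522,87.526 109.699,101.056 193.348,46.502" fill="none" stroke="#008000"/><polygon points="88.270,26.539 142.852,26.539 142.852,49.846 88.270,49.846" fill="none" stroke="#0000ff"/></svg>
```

Since the viewBox matches the mm dimensions, user units are millimetres directly. The only transform is the Y-flip y_m = 142.399 − y_svg.

Shape 1 is a open polyline drawn with `<polyline>`. Its stroke #008000 means cut at S816, F1186. After flipping Y the toolpath is (138.896,101.322) → (156.072,35.252) → (39.203,118.145) → (209.522,54.873) → (109.699,41.343) → (193.348,95.897).

Shape 2 is a rectangle drawn with `<polygon>`. Its stroke #0000ff means engrave at S297, F2932. After flipping Y the toolpath is (88.270,115.860) → (142.852,115.860) → (142.852,92.553) → (88.270,92.553) → (88.270,115.860), returning to the start.

G21
G90
G0 X138.896 Y101.322
M3 S816
G1 X156.072 Y35.252 F1186
G1 X39.203 Y118.145
G1 X209.522 Y54.873
G1 X109.699 Y41.343
G1 X193.348 Y95.897
M5
G0 X88.270 Y115.860
M3 S297
G1 X142.852 Y115.860 F2932
G1 X142.852 Y92.553
G1 X88.270 Y92.553
G1 X88.270 Y115.860
M5
G0 X0.000 Y0.000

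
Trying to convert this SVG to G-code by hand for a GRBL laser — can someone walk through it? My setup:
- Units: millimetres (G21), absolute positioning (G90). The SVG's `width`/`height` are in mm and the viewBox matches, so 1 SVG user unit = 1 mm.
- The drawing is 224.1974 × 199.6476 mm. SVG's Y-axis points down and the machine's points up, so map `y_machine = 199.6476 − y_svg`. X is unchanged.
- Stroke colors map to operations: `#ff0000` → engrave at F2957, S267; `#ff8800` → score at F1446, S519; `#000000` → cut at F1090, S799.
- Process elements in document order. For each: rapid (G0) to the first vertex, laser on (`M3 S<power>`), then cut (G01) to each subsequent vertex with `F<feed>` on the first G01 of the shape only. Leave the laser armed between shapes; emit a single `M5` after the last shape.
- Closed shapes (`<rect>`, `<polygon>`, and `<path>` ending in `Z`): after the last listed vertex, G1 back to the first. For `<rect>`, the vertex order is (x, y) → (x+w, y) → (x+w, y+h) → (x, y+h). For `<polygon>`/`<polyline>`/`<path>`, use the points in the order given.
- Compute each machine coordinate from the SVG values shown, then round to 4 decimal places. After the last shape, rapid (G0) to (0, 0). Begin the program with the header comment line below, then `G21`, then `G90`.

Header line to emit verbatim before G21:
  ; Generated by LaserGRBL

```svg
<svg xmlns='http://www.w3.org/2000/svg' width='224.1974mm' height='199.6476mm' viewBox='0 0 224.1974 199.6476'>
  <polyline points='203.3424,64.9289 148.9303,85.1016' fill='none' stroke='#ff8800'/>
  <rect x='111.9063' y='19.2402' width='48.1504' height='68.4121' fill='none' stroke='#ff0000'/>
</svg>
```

; Generated by LaserGRBL
G21
G90
G0 X203.3424 Y134.7187
M3 S519
G01 X148.9303 Y114.5460 F1446
G0 X111.9063 Y180.4074
M3 S267
G01 X160.0567 Y180.4074 F2957
G01 X160.0567 Y111.9953
G01 X111.9063 Y111.9953
G01 X111.9063 Y180.4074
M5
G0 X0.0000 Y0.0000

1 u = 1 mm; y_m = 199.6476 − y.

[1] `<polyline>` line segment, #ff8800→score S519 F1446: (203.3424,134.7187) → (148.9303,114.5460)

[2] `<rect>` rectangle, #ff0000→engrave S267 F2957: (111.9063,180.4074) → (160.0567,180.4074) → (160.0567,111.9953) → (111.9063,111.9953) → (111.9063,180.4074) (closed)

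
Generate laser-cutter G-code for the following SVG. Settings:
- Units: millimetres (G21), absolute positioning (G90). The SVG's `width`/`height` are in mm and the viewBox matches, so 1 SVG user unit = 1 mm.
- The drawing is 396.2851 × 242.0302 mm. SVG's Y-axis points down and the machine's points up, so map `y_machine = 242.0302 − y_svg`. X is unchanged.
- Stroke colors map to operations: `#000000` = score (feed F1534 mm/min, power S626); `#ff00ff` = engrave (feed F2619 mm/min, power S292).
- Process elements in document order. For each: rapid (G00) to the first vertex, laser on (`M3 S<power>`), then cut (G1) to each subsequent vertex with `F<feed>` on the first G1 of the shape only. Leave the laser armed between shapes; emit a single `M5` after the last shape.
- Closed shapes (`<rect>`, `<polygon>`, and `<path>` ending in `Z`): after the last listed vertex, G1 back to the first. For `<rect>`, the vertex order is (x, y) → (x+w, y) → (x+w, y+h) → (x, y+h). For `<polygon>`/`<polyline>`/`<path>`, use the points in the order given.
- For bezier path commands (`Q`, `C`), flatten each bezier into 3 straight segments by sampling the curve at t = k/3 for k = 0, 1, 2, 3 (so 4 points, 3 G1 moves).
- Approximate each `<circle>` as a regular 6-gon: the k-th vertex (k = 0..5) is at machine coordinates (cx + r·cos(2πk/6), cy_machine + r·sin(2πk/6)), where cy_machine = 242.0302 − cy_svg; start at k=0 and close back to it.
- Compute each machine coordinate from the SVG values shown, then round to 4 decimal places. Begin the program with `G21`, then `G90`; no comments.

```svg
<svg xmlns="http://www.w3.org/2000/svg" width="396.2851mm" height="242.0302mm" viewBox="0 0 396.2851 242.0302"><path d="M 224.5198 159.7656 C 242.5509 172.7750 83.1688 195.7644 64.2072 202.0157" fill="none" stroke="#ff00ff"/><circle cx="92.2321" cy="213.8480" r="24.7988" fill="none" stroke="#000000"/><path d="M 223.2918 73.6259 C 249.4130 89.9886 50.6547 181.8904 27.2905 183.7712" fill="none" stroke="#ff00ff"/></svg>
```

1 u = 1 mm; y_m = 242.0302 − y.

[1] `<path>` cubic bezier, #ff00ff→engrave S292 F2619: (224.5198,82.2646) → (195.1848,66.9181) → (118.2040,50.8556) → (64.2072,40.0145)

[2] `<circle>` circle, #000000→score S626 F1534: (117.0309,28.1822) → (104.6315,49.6586) → (79.8327,49.6586) → (67.4333,28.1822) → (79.8327,6.7058) → (104.6315,6.7058) → (117.0309,28.1822) (closed)

[3] `<path>` cubic bezier, #ff00ff→engrave S292 F2619: (223.2918,168.4043) → (189.2781,132.9938) → (94.2945,84.0149) → (27.2905,58.2590)

G21
G90
G00 X224.5198 Y82.2646
M3 S292
G1 X195.1848 Y66.9181 F2619
G1 X118.2040 Y50.8556
G1 X64.2072 Y40.0145
G00 X117.0309 Y28.1822
M3 S626
G1 X104.6315 Y49.6586 F1534
G1 X79.8327 Y49.6586
G1 X67.4333 Y28.1822
G1 X79.8327 Y6.7058
G1 X104.6315 Y6.7058
G1 X117.0309 Y28.1822
G00 X223.2918 Y168.4043
M3 S292
G1 X189.2781 Y132.9938 F2619
G1 X94.2945 Y84.0149
G1 X27.2905 Y58.2590
M5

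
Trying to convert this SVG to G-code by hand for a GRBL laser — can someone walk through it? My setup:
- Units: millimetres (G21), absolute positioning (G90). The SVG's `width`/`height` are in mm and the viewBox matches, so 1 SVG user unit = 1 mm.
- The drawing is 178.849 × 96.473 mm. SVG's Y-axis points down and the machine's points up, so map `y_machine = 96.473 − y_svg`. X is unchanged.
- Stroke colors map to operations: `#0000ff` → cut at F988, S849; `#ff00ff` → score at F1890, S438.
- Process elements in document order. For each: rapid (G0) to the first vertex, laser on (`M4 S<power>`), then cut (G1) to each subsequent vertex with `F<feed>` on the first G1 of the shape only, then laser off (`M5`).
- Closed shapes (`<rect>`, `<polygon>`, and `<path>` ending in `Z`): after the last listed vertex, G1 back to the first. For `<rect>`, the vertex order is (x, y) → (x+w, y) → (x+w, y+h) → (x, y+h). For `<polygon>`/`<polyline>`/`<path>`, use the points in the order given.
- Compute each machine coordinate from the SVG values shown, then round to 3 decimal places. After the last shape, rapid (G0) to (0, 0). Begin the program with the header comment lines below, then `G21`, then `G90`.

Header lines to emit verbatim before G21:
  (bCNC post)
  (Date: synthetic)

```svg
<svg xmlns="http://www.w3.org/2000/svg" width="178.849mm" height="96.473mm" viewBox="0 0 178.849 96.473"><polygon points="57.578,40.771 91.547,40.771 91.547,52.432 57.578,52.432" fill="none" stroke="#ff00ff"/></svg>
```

Since the viewBox matches the mm dimensions, user units are millimetres directly. The only transform is the Y-flip y_m = 96.473 − y_svg.

Shape 1 is a rectangle drawn with `<polygon>`. Its stroke #ff00ff means score at S438, F1890. After flipping Y the toolpath is (57.578,55.702) → (91.547,55.702) → (91.547,44.041) → (57.578,44.041) → (57.578,55.702), returning to the start.

(bCNC post)
(Date: synthetic)
G21
G90
G0 X57.578 Y55.702
M4 S438
G1 X91.547 Y55.702 F1890
G1 X91.547 Y44.041
G1 X57.578 Y44.041
G1 X57.578 Y55.702
M5
G0 X0.000 Y0.000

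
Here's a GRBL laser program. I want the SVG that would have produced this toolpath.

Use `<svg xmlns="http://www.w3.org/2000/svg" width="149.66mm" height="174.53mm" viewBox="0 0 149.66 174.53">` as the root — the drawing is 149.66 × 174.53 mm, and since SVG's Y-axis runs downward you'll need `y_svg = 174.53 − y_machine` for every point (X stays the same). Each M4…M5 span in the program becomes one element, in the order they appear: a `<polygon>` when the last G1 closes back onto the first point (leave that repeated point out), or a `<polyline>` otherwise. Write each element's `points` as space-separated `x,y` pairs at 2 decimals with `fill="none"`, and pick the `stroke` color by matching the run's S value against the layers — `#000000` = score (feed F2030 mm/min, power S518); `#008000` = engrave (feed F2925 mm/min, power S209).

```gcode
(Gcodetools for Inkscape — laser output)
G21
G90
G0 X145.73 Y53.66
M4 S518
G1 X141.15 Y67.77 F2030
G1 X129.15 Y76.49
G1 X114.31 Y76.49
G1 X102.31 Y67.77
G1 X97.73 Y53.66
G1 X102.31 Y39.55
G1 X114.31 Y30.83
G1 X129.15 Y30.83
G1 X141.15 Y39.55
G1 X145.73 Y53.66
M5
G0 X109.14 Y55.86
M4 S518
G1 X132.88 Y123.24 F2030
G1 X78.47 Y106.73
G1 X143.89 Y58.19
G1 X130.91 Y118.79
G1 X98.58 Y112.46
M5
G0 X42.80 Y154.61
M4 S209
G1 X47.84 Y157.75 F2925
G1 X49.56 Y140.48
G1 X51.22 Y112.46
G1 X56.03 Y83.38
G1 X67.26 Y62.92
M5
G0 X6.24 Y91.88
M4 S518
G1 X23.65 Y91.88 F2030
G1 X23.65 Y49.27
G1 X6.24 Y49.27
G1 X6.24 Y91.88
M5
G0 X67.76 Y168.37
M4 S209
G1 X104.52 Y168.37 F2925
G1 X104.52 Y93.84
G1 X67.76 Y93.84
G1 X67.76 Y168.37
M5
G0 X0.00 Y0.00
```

<svg xmlns="http://www.w3.org/2000/svg" width="149.66mm" height="174.53mm" viewBox="0 0 149.66 174.53">
  <polygon points="145.73,120.87 141.15,106.76 129.15,98.04 114.31,98.04 102.31,106.76 97.73,120.87 102.31,134.98 114.31,143.70 129.15,143.70 141.15,134.98" fill="none" stroke="#000000"/>
  <polyline points="109.14,118.67 132.88,51.29 78.47,67.80 143.89,116.34 130.91,55.74 98.58,62.07" fill="none" stroke="#000000"/>
  <polyline points="42.80,19.92 47.84,16.78 49.56,34.05 51.22,62.07 56.03,91.15 67.26,111.61" fill="none" stroke="#008000"/>
  <polygon points="6.24,82.65 23.65,82.65 23.65,125.26 6.24,125.26" fill="none" stroke="#000000"/>
  <polygon points="67.76,6.16 104.52,6.16 104.52,80.69 67.76,80.69" fill="none" stroke="#008000"/>
</svg>

Each laser-on run becomes one SVG element. Flip Y back into SVG space with y_svg = 174.53 − y_machine.

Run 1: S518 ⇒ score layer `#000000`. The run returns to its start, so emit a `<polygon>` with points (Y-flipped): 145.73,120.87 141.15,106.76 129.15,98.04 114.31,98.04 102.31,106.76 97.73,120.87 102.31,134.98 114.31,143.70 129.15,143.70 141.15,134.98.

Run 2: the run's S518 means `#000000` (score). The run is open, so emit a `<polyline>` with points (Y-flipped): 109.14,118.67 132.88,51.29 78.47,67.80 143.89,116.34 130.91,55.74 98.58,62.07.

Run 3: power S209 maps to stroke `#008000` (engrave). The run is open, so emit a `<polyline>` with points (Y-flipped): 42.80,19.92 47.84,16.78 49.56,34.05 51.22,62.07 56.03,91.15 67.26,111.61.

Run 4: power S518 maps to stroke `#000000` (score). The run returns to its start, so emit a `<polygon>` with points (Y-flipped): 6.24,82.65 23.65,82.65 23.65,125.26 6.24,125.26.

Run 5: power S209 maps to stroke `#008000` (engrave). The run returns to its start, so emit a `<polygon>` with points (Y-flipped): 67.76,6.16 104.52,6.16 104.52,80.69 67.76,80.69.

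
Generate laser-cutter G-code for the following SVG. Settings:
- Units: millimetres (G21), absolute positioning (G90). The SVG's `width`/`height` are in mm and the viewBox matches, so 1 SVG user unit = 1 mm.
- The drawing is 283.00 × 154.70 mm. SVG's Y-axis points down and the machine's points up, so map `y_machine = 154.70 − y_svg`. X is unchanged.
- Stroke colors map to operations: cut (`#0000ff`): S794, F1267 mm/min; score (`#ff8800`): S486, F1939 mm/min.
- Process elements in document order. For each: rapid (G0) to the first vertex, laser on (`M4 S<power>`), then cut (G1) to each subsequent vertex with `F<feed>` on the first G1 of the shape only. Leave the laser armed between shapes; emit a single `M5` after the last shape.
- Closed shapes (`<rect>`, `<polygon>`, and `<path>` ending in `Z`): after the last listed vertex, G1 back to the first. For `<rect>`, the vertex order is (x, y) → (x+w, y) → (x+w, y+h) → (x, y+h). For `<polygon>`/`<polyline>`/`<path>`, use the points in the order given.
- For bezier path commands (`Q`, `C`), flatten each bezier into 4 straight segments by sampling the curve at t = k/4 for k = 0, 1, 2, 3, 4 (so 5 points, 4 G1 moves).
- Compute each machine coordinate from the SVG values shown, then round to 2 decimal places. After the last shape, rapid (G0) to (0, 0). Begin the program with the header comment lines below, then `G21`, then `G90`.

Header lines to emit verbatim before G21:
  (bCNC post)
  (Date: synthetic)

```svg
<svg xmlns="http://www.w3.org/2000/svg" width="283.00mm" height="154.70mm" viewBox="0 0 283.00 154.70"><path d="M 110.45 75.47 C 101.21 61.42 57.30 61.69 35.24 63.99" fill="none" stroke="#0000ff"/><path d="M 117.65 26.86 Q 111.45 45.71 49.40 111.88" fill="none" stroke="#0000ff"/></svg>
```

viewBox `0 0 283.00 154.70` with mm width/height → 1 unit = 1 mm. Flip: y_m = 154.70 − y_svg.

**Shape 1** — `<path>` cubic bezier, stroke `#0000ff` → cut (S794, F1267). Control points (SVG): P0=(110.45,75.47), P1=(101.21,61.42), P2=(57.30,61.69), P3=(35.24,63.99); sampled at t=k/4. Machine vertices: (110.45,79.23) → (97.90,87.27) → (77.65,91.10) → (55.00,91.86) → (35.24,90.71). Open path.

**Shape 2** — `<path>` quadratic bezier, stroke `#0000ff` → cut (S794, F1267). Control points (SVG): P0=(117.65,26.86), P1=(111.45,45.71), P2=(49.40,111.88); sampled at t=k/4. Machine vertices: (117.65,127.84) → (111.06,115.46) → (97.49,97.16) → (76.93,72.95) → (49.40,42.82). Open path.

(bCNC post)
(Date: synthetic)
G21
G90
G0 X110.45 Y79.23
M4 S794
G1 X97.90 Y87.27 F1267
G1 X77.65 Y91.10
G1 X55.00 Y91.86
G1 X35.24 Y90.71
G0 X117.65 Y127.84
M4 S794
G1 X111.06 Y115.46 F1267
G1 X97.49 Y97.16
G1 X76.93 Y72.95
G1 X49.40 Y42.82
M5
G0 X0.00 Y0.00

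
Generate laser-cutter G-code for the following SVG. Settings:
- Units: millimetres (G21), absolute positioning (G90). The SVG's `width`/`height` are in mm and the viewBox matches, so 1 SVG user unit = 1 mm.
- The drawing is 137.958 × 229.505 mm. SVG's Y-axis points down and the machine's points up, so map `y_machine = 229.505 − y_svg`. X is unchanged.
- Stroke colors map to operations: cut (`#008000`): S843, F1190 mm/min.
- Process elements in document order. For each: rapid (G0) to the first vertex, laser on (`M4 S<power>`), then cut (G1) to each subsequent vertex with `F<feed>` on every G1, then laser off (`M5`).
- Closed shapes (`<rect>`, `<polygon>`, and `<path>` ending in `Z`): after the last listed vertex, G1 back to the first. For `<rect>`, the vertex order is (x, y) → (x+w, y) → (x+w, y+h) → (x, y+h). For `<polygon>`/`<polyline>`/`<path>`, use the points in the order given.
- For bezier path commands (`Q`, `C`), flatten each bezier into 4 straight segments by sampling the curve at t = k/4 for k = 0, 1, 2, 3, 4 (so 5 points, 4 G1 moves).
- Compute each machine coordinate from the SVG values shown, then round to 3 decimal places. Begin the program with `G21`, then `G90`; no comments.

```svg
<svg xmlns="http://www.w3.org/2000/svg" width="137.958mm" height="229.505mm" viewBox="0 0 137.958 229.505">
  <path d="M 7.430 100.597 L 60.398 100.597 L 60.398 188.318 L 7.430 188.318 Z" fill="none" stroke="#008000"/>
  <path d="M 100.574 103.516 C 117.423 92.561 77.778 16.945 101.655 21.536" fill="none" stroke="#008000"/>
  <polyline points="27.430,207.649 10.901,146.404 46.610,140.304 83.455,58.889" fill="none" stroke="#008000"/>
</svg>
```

1 u = 1 mm; y_m = 229.505 − y.

[1] `<path>` rectangle, #008000→cut S843 F1190: (7.430,128.908) → (60.398,128.908) → (60.398,41.187) → (7.430,41.187) → (7.430,128.908) (closed)

[2] `<path>` cubic bezier, #008000→cut S843 F1190: (100.574,125.989) → (104.493,144.066) → (98.479,172.809) → (93.782,198.637) → (101.655,207.969)

[3] `<polyline>` open polyline, #008000→cut S843 F1190: (27.430,21.856) → (10.901,83.101) → (46.610,89.201) → (83.455,170.616)

G21
G90
G0 X7.430 Y128.908
M4 S843
G1 X60.398 Y128.908 F1190
G1 X60.398 Y41.187 F1190
G1 X7.430 Y41.187 F1190
G1 X7.430 Y128.908 F1190
M5
G0 X100.574 Y125.989
M4 S843
G1 X104.493 Y144.066 F1190
G1 X98.479 Y172.809 F1190
G1 X93.782 Y198.637 F1190
G1 X101.655 Y207.969 F1190
M5
G0 X27.430 Y21.856
M4 S843
G1 X10.901 Y83.101 F1190
G1 X46.610 Y89.201 F1190
G1 X83.455 Y170.616 F1190
M5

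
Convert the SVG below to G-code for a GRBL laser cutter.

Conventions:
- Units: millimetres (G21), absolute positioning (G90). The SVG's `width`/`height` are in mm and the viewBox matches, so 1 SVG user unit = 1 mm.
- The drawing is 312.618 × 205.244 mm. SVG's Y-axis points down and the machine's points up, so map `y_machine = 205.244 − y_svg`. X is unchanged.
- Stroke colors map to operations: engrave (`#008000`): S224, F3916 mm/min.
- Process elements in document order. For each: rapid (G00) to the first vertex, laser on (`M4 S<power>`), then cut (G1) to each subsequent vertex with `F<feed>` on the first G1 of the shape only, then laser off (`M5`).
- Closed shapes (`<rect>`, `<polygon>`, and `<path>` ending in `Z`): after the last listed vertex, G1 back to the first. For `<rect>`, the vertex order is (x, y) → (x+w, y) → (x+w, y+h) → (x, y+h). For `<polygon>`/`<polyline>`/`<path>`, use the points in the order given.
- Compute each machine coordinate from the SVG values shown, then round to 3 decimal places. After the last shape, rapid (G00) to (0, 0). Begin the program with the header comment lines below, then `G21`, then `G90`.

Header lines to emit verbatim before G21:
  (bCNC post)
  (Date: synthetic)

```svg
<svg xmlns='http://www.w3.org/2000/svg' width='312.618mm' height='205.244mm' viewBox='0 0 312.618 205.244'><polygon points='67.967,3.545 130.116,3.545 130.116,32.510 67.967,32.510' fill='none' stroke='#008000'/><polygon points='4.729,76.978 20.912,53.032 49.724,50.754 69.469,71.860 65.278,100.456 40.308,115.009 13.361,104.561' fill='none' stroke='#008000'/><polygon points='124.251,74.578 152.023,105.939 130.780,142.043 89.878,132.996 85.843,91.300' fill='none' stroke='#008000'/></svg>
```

(bCNC post)
(Date: synthetic)
G21
G90
G00 X67.967 Y201.699
M4 S224
G1 X130.116 Y201.699 F3916
G1 X130.116 Y172.734
G1 X67.967 Y172.734
G1 X67.967 Y201.699
M5
G00 X4.729 Y128.266
M4 S224
G1 X20.912 Y152.212 F3916
G1 X49.724 Y154.490
G1 X69.469 Y133.384
G1 X65.278 Y104.788
G1 X40.308 Y90.235
G1 X13.361 Y100.683
G1 X4.729 Y128.266
M5
G00 X124.251 Y130.666
M4 S224
G1 X152.023 Y99.305 F3916
G1 X130.780 Y63.201
G1 X89.878 Y72.248
G1 X85.843 Y113.944
G1 X124.251 Y130.666
M5
G00 X0.000 Y0.000

1 u = 1 mm; y_m = 205.244 − y.

[1] `<polygon>` rectangle, #008000→engrave S224 F3916: (67.967,201.699) → (130.116,201.699) → (130.116,172.734) → (67.967,172.734) → (67.967,201.699) (closed)

[2] `<polygon>` regular polygon, #008000→engrave S224 F3916: (4.729,128.266) → (20.912,152.212) → (49.724,154.490) → (69.469,133.384) → (65.278,104.788) → (40.308,90.235) → (13.361,100.683) → (4.729,128.266) (closed)

[3] `<polygon>` regular polygon, #008000→engrave S224 F3916: (124.251,130.666) → (152.023,99.305) → (130.780,63.201) → (89.878,72.248) → (85.843,113.944) → (124.251,130.666) (closed)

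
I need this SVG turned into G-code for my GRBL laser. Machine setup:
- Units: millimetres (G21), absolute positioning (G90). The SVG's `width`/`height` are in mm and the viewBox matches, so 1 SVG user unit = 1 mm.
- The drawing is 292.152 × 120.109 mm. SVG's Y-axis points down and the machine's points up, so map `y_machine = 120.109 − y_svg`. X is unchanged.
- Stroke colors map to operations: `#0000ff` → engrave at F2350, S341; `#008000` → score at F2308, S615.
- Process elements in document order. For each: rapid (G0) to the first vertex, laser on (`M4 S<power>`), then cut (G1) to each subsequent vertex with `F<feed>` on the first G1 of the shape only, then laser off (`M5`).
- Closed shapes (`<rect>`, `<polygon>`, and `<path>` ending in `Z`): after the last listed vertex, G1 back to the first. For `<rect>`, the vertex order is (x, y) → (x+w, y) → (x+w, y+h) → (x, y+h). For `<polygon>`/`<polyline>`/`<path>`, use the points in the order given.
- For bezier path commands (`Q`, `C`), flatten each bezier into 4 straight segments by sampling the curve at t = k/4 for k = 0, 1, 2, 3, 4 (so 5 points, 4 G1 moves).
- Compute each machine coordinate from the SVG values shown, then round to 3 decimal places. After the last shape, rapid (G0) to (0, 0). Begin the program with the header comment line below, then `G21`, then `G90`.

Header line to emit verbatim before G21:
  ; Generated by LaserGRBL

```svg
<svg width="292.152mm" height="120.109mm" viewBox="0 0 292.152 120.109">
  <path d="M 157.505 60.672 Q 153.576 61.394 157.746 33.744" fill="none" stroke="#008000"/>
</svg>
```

viewBox `0 0 292.152 120.109` with mm width/height → 1 unit = 1 mm. Flip: y_m = 120.109 − y_svg.

**Shape 1** — `<path>` quadratic bezier, stroke `#008000` → score (S615, F2308). Control points (SVG): P0=(157.505,60.672), P1=(153.576,61.394), P2=(157.746,33.744); sampled at t=k/4. Machine vertices: (157.505,59.437) → (156.047,60.849) → (155.601,65.808) → (156.167,74.313) → (157.746,86.365). Open path.

; Generated by LaserGRBL
G21
G90
G0 X157.505 Y59.437
M4 S615
G1 X156.047 Y60.849 F2308
G1 X155.601 Y65.808
G1 X156.167 Y74.313
G1 X157.746 Y86.365
M5
G0 X0.000 Y0.000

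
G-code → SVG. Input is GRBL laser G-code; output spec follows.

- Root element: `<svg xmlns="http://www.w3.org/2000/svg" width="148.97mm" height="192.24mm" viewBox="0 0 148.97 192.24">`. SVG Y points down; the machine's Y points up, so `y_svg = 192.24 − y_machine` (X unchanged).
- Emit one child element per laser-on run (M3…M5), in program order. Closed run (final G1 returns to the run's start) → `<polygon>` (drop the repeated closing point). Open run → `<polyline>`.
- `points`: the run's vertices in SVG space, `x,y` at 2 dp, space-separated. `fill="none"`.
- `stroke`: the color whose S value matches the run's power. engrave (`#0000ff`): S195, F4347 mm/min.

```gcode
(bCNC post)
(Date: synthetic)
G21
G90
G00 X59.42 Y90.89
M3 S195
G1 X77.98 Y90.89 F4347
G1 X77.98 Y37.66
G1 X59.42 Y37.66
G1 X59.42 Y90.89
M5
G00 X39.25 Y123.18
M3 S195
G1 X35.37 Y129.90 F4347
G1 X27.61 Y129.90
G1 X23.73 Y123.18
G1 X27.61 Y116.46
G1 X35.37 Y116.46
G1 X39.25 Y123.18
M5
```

Machine Y-up, SVG Y-down with viewBox height 192.24, so y_svg = 192.24 − y_machine; X carries over. Every run uses S195, so all elements get stroke `#0000ff` (engrave).

Run 1: The run returns to its start, so emit a `<polygon>` with points (Y-flipped): 59.42,101.35 77.98,101.35 77.98,154.58 59.42,154.58.

Run 2: The run returns to its start, so emit a `<polygon>` with points (Y-flipped): 39.25,69.06 35.37,62.34 27.61,62.34 23.73,69.06 27.61,75.78 35.37,75.78.

<svg xmlns="http://www.w3.org/2000/svg" width="148.97mm" height="192.24mm" viewBox="0 0 148.97 192.24">
  <polygon points="59.42,101.35 77.98,101.35 77.98,154.58 59.42,154.58" fill="none" stroke="#0000ff"/>
  <polygon points="39.25,69.06 35.37,62.34 27.61,62.34 23.73,69.06 27.61,75.78 35.37,75.78" fill="none" stroke="#0000ff"/>
</svg>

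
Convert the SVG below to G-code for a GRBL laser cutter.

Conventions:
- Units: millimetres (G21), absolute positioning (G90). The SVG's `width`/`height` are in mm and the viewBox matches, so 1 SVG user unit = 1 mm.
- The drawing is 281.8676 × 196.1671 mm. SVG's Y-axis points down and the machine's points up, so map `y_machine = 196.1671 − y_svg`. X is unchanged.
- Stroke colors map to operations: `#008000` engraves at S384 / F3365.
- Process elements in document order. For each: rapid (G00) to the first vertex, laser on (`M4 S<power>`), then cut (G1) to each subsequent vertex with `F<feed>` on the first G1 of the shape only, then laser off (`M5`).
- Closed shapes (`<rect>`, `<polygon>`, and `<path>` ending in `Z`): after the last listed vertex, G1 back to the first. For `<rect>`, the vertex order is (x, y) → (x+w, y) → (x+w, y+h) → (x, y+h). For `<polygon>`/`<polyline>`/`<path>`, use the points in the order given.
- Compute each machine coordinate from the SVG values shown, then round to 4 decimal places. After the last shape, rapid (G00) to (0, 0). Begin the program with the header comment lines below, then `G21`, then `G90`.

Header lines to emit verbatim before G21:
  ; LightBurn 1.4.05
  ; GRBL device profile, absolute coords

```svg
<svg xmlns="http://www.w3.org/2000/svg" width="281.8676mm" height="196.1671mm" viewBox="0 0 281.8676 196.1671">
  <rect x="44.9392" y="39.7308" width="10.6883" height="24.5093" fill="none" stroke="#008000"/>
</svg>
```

; LightBurn 1.4.05
; GRBL device profile, absolute coords
G21
G90
G00 X44.9392 Y156.4363
M4 S384
G1 X55.6275 Y156.4363 F3365
G1 X55.6275 Y131.9270
G1 X44.9392 Y131.9270
G1 X44.9392 Y156.4363
M5
G00 X0.0000 Y0.0000

viewBox `0 0 281.8676 196.1671` with mm width/height → 1 unit = 1 mm. Flip: y_m = 196.1671 − y_svg.

**Shape 1** — `<rect>` rectangle, stroke `#008000` → engrave (S384, F3365). Machine vertices: (44.9392,156.4363) → (55.6275,156.4363) → (55.6275,131.9270) → (44.9392,131.9270) → (44.9392,156.4363). Closed: final G1 returns to the first vertex.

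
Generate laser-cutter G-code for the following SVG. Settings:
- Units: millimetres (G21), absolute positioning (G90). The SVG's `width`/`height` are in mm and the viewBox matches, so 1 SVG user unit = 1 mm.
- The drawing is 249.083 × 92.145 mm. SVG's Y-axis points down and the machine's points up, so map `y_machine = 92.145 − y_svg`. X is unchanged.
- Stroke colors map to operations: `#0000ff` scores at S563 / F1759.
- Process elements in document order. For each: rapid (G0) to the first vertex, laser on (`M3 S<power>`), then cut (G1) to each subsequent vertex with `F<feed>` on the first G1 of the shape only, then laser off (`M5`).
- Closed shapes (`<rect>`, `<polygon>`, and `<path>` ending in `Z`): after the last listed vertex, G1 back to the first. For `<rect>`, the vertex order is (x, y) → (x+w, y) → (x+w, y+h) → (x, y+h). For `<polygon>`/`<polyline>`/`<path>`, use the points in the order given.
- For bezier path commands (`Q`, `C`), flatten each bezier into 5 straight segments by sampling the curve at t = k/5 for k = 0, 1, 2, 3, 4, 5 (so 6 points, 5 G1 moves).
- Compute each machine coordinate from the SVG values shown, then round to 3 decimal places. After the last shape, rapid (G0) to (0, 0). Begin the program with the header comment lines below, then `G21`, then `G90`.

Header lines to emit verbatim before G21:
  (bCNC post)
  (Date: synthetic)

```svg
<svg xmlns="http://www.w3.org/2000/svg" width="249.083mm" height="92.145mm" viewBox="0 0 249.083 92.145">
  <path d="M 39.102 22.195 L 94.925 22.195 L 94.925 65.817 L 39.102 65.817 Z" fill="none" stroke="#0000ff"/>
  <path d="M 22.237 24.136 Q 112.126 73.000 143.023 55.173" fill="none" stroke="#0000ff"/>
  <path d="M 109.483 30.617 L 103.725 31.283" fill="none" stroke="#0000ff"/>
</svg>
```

1 u = 1 mm; y_m = 92.145 − y.

[1] `<path>` rectangle, #0000ff→score S563 F1759: (39.102,69.950) → (94.925,69.950) → (94.925,26.328) → (39.102,26.328) → (39.102,69.950) (closed)

[2] `<path>` quadratic bezier, #0000ff→score S563 F1759: (22.237,68.009) → (55.833,51.131) → (84.709,39.588) → (108.867,33.381) → (128.305,32.509) → (143.023,36.972)

[3] `<path>` line segment, #0000ff→score S563 F1759: (109.483,61.528) → (103.725,60.862)

(bCNC post)
(Date: synthetic)
G21
G90
G0 X39.102 Y69.950
M3 S563
G1 X94.925 Y69.950 F1759
G1 X94.925 Y26.328
G1 X39.102 Y26.328
G1 X39.102 Y69.950
M5
G0 X22.237 Y68.009
M3 S563
G1 X55.833 Y51.131 F1759
G1 X84.709 Y39.588
G1 X108.867 Y33.381
G1 X128.305 Y32.509
G1 X143.023 Y36.972
M5
G0 X109.483 Y61.528
M3 S563
G1 X103.725 Y60.862 F1759
M5
G0 X0.000 Y0.000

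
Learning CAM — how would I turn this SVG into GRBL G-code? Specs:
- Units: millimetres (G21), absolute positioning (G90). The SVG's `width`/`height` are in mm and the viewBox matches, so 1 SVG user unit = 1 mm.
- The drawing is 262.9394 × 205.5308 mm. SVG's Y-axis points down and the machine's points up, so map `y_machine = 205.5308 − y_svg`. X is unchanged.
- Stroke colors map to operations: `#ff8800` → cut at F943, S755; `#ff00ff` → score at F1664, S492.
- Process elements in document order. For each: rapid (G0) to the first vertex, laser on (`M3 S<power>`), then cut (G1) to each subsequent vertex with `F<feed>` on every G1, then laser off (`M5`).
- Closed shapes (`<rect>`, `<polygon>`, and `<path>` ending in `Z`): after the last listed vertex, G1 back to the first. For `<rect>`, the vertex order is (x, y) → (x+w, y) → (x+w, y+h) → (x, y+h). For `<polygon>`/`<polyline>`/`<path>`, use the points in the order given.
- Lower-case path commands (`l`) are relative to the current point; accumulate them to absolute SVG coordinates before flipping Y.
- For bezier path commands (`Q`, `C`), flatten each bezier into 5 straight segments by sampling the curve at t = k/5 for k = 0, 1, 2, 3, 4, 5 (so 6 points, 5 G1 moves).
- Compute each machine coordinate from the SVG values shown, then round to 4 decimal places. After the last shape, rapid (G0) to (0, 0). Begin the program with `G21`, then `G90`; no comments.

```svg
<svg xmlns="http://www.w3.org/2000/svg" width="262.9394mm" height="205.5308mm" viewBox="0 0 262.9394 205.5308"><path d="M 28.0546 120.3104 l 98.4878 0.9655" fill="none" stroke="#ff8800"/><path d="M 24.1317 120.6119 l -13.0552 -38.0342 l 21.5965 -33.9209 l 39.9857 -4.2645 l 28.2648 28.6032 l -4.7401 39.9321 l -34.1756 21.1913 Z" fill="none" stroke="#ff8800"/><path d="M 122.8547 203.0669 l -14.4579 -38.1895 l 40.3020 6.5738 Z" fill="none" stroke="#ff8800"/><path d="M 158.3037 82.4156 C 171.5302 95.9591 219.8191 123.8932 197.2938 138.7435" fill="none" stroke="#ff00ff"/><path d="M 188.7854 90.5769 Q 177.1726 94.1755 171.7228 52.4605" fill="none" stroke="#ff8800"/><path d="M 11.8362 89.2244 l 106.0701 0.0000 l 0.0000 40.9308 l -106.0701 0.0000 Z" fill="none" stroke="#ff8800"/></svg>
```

1 u = 1 mm; y_m = 205.5308 − y.

[1] `<path>` line segment, #ff8800→cut S755 F943: (28.0546,85.2204) → (126.5424,84.2549)

[2] `<path>` regular polygon, #ff8800→cut S755 F943: (24.1317,84.9189) → (11.0765,122.9531) → (32.6730,156.8740) → (72.6587,161.1385) → (100.9235,132.5353) → (96.1834,92.6032) → (62.0078,71.4119) → (24.1317,84.9189) (closed)

[3] `<path>` regular polygon, #ff8800→cut S755 F943: (122.8547,2.4639) → (108.3968,40.6534) → (148.6988,34.0796) → (122.8547,2.4639) (closed)

[4] `<path>` cubic bezier, #ff00ff→score S492 F1664: (158.3037,123.1152) → (169.6001,113.4820) → (184.2293,101.7139) → (197.1094,89.1295) → (203.1583,77.0477) → (197.2938,66.7873)

[5] `<path>` quadratic bezier, #ff8800→cut S755 F943: (188.7854,114.9539) → (184.3868,115.3270) → (180.4812,119.3252) → (177.0687,126.9485) → (174.1492,138.1968) → (171.7228,153.0703)

[6] `<path>` rectangle, #ff8800→cut S755 F943: (11.8362,116.3064) → (117.9063,116.3064) → (117.9063,75.3756) → (11.8362,75.3756) → (11.8362,116.3064) (closed)

G21
G90
G0 X28.0546 Y85.2204
M3 S755
G1 X126.5424 Y84.2549 F943
M5
G0 X24.1317 Y84.9189
M3 S755
G1 X11.0765 Y122.9531 F943
G1 X32.6730 Y156.8740 F943
G1 X72.6587 Y161.1385 F943
G1 X100.9235 Y132.5353 F943
G1 X96.1834 Y92.6032 F943
G1 X62.0078 Y71.4119 F943
G1 X24.1317 Y84.9189 F943
M5
G0 X122.8547 Y2.4639
M3 S755
G1 X108.3968 Y40.6534 F943
G1 X148.6988 Y34.0796 F943
G1 X122.8547 Y2.4639 F943
M5
G0 X158.3037 Y123.1152
M3 S492
G1 X169.6001 Y113.4820 F1664
G1 X184.2293 Y101.7139 F1664
G1 X197.1094 Y89.1295 F1664
G1 X203.1583 Y77.0477 F1664
G1 X197.2938 Y66.7873 F1664
M5
G0 X188.7854 Y114.9539
M3 S755
G1 X184.3868 Y115.3270 F943
G1 X180.4812 Y119.3252 F943
G1 X177.0687 Y126.9485 F943
G1 X174.1492 Y138.1968 F943
G1 X171.7228 Y153.0703 F943
M5
G0 X11.8362 Y116.3064
M3 S755
G1 X117.9063 Y116.3064 F943
G1 X117.9063 Y75.3756 F943
G1 X11.8362 Y75.3756 F943
G1 X11.8362 Y116.3064 F943
M5
G0 X0.0000 Y0.0000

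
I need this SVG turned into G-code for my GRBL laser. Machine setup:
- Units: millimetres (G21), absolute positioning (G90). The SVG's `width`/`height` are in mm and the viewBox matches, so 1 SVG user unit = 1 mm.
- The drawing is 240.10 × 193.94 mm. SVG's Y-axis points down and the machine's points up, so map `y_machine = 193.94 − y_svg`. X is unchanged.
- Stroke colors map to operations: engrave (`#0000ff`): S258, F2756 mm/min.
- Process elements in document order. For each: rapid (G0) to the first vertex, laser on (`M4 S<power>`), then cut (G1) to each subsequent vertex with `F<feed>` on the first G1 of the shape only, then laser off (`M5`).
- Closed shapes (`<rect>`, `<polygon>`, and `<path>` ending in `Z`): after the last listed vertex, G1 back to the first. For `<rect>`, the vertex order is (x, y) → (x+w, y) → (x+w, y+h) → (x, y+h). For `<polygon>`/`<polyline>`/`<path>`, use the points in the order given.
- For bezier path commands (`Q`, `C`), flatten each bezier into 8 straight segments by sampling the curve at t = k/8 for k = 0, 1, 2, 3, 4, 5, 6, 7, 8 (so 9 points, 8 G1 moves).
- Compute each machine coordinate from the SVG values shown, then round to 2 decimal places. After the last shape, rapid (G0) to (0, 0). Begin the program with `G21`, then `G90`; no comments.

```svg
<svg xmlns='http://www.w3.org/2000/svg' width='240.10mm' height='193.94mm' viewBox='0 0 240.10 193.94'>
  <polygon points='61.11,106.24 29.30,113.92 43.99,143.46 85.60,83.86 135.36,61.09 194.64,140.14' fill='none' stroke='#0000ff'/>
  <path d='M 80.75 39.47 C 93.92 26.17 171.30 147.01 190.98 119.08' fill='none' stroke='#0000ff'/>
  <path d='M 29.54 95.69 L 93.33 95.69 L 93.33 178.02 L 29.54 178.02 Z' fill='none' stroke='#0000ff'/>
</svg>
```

1 u = 1 mm; y_m = 193.94 − y.

[1] `<polygon>` closed polygon, #0000ff→engrave S258 F2756: (61.11,87.70) → (29.30,80.02) → (43.99,50.48) → (85.60,110.08) → (135.36,132.85) → (194.64,53.80) → (61.11,87.70) (closed)

[2] `<path>` cubic bezier, #0000ff→engrave S258 F2756: (80.75,154.47) → (88.46,153.72) → (100.76,143.71) → (116.23,127.76) → (133.42,109.18) → (150.93,91.28) → (167.31,77.39) → (181.13,70.81) → (190.98,74.86)

[3] `<path>` rectangle, #0000ff→engrave S258 F2756: (29.54,98.25) → (93.33,98.25) → (93.33,15.92) → (29.54,15.92) → (29.54,98.25) (closed)

G21
G90
G0 X61.11 Y87.70
M4 S258
G1 X29.30 Y80.02 F2756
G1 X43.99 Y50.48
G1 X85.60 Y110.08
G1 X135.36 Y132.85
G1 X194.64 Y53.80
G1 X61.11 Y87.70
M5
G0 X80.75 Y154.47
M4 S258
G1 X88.46 Y153.72 F2756
G1 X100.76 Y143.71
G1 X116.23 Y127.76
G1 X133.42 Y109.18
G1 X150.93 Y91.28
G1 X167.31 Y77.39
G1 X181.13 Y70.81
G1 X190.98 Y74.86
M5
G0 X29.54 Y98.25
M4 S258
G1 X93.33 Y98.25 F2756
G1 X93.33 Y15.92
G1 X29.54 Y15.92
G1 X29.54 Y98.25
M5
G0 X0.00 Y0.00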